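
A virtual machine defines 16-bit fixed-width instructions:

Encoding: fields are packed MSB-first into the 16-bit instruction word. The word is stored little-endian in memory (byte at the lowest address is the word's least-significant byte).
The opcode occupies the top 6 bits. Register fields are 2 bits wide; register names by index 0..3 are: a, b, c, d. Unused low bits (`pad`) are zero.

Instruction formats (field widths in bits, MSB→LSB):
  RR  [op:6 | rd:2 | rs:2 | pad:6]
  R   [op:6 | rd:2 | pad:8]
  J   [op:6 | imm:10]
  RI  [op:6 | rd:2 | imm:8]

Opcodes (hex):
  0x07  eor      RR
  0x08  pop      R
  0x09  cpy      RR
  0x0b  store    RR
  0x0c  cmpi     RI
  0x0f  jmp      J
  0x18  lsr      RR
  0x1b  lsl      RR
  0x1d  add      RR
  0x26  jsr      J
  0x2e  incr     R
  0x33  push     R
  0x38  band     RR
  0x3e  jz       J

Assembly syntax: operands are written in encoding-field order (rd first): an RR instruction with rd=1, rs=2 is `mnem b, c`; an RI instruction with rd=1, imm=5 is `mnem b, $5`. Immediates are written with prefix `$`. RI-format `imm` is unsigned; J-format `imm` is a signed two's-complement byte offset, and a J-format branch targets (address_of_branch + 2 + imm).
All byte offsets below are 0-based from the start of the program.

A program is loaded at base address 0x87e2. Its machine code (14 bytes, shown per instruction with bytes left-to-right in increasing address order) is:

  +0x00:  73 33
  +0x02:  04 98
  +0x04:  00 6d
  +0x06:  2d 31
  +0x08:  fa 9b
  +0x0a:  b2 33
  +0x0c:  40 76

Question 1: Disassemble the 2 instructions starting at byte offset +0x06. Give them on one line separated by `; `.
off 0x06: read 2d 31 as little → 0x312d
  top 6b → 0xc → cmpi [RI]
  rd: (w>>8)&0x3=0x1 → b
  imm: (w>>0)&0xff=0x2d → $45
off 0x08: read fa 9b as little → 0x9bfa
  top 6b → 0x26 → jsr [J]
  imm: (w>>0)&0x3ff=0x3fa (s10→-6) → $-6

cmpi b, $45; jsr $-6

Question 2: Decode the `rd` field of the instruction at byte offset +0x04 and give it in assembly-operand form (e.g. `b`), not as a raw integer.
[04] 00 6d → 0x6d00
  top 6b → 0x1b → lsl [RR]
  rd@[9:8]=0x1 ⇒ b
  rs@[7:6]=0x0 ⇒ a

b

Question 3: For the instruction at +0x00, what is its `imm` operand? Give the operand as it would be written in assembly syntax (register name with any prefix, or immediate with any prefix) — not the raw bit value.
off 0x00: read 73 33 as little → 0x3373
  opcode bits[15:10]=0xc: cmpi/RI
  [9:8] rd=3 = d
  [7:0] imm=115 = $115

$115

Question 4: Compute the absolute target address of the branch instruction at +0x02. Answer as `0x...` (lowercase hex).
[02] 04 98 → 0x9804
  opcode bits[15:10]=0x26: jsr/J
  imm@[9:0]=0x4 ⇒ $4
  target = base 0x87e2 + off 0x02 + 2 + imm 4 = 0x87ea

0x87ea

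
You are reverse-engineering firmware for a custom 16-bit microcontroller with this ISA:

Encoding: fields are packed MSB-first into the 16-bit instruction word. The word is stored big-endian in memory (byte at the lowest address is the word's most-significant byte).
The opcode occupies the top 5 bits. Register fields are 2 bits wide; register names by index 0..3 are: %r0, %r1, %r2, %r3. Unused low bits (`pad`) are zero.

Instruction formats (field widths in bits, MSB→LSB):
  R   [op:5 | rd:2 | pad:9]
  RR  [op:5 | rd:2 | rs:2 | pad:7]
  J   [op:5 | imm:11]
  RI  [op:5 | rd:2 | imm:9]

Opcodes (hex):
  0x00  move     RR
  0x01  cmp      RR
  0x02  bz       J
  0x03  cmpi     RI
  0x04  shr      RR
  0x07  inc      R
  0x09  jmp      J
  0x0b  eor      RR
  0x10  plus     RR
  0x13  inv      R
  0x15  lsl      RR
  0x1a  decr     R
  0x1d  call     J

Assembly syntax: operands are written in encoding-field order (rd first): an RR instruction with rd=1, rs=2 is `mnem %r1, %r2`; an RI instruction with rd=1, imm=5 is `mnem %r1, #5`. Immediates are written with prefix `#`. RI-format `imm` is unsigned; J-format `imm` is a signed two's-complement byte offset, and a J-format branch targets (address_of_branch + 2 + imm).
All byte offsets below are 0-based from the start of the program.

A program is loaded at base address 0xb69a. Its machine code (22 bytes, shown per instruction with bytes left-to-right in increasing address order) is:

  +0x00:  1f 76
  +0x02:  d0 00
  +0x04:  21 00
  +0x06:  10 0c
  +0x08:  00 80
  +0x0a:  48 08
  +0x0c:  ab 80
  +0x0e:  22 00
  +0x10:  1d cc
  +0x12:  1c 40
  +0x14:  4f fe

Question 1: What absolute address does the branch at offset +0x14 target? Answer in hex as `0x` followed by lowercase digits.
0xb6ae

off 0x14: read 4f fe as big → 0x4ffe
  top 5b → 0x9 → jmp [J]
  imm@[10:0]=0x7fe (s11→-2) ⇒ #-2
  target = base 0xb69a + off 0x14 + 2 + imm -2 = 0xb6ae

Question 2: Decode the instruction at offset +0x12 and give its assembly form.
+0x12: 1c 40 ⇒ word 0x1c40 (big)
  op=0x1c40>>11=0x3 ⇒ cmpi (RI)
  [10:9] rd=2 = %r2
  [8:0] imm=64 = #64

cmpi %r2, #64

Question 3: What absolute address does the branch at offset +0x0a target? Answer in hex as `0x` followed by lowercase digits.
off 0x0a: read 48 08 as big → 0x4808
  top 5b → 0x9 → jmp [J]
  [10:0] imm=8 = #8
  target = base 0xb69a + off 0x0a + 2 + imm 8 = 0xb6ae

0xb6ae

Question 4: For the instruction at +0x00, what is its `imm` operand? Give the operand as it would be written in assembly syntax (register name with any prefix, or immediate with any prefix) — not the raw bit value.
#374

off 0x00: read 1f 76 as big → 0x1f76
  top 5b → 0x3 → cmpi [RI]
  rd@[10:9]=0x3 ⇒ %r3
  imm@[8:0]=0x176 ⇒ #374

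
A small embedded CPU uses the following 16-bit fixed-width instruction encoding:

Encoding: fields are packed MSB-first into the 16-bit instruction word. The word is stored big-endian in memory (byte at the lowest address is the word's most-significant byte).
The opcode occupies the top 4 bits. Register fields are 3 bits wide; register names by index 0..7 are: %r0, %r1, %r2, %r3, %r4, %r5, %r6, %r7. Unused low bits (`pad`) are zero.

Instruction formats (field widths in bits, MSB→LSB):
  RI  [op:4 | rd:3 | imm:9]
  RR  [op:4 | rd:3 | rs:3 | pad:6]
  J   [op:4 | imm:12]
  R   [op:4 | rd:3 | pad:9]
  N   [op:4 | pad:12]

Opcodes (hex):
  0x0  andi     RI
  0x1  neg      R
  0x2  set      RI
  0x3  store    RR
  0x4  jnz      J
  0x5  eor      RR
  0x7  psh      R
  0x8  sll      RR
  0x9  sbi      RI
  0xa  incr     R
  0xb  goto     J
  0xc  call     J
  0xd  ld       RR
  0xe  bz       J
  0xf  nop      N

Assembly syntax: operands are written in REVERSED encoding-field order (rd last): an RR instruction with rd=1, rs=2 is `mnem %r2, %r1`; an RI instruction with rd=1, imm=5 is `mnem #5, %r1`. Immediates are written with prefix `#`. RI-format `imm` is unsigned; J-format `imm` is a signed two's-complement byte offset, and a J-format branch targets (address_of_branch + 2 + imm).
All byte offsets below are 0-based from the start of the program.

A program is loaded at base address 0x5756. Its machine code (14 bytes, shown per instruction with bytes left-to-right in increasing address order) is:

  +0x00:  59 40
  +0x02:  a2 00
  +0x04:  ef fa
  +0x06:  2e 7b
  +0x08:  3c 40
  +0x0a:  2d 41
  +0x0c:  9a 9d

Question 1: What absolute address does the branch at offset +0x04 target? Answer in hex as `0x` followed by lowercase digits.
0x5756

@+04  big-endian(ef fa) = 0xeffa
  op=0xeffa>>12=0xe ⇒ bz (J)
  imm@[11:0]=0xffa (s12→-6) ⇒ #-6
  target = base 0x5756 + off 0x04 + 2 + imm -6 = 0x5756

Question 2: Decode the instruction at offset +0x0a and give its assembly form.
[0a] 2d 41 → 0x2d41
  opcode bits[15:12]=0x2: set/RI
  [11:9] rd=6 = %r6
  [8:0] imm=321 = #321

set #321, %r6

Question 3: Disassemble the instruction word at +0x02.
@+02  big-endian(a2 00) = 0xa200
  op=0xa200>>12=0xa ⇒ incr (R)
  [11:9] rd=1 = %r1

incr %r1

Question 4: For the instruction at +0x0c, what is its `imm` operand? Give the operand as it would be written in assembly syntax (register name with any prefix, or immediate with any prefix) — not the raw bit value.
[0c] 9a 9d → 0x9a9d
  top 4b → 0x9 → sbi [RI]
  rd: (w>>9)&0x7=0x5 → %r5
  imm: (w>>0)&0x1ff=0x9d → #157

#157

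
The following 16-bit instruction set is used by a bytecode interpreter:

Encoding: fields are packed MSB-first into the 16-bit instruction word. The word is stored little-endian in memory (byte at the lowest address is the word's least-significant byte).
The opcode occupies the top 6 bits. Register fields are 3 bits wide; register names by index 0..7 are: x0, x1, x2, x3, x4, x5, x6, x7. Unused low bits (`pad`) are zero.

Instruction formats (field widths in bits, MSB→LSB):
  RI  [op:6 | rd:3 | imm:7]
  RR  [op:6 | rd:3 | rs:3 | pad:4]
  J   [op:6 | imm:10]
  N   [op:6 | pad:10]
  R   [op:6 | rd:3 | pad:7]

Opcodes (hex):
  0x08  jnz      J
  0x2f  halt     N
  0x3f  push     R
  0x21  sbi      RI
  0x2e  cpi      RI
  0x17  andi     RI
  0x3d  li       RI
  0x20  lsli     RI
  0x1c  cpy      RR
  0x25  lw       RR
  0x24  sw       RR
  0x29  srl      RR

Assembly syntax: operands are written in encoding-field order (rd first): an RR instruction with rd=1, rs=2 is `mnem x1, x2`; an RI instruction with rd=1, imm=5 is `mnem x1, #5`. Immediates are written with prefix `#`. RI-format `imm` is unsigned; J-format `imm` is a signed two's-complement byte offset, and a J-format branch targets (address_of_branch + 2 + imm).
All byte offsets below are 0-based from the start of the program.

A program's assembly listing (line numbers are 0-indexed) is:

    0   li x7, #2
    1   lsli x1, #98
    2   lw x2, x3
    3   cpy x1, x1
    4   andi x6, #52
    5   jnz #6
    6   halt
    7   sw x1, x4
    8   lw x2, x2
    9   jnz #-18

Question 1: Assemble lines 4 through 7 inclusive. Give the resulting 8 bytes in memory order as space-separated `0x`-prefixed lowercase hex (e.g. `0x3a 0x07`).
0x34 0x5f 0x06 0x20 0x00 0xbc 0xc0 0x90

L4: andi op=0x17:6|rd=6:3|imm=52:7 ⇒ 0x5f34 ⇒ little 34 5f
L5: jnz op=0x8:6|imm=6:10 ⇒ 0x2006 ⇒ little 06 20
L6: halt op=0x2f:6|pad=0:10 ⇒ 0xbc00 ⇒ little 00 bc
L7: sw op=0x24:6|rd=1:3|rs=4:3|pad=0:4 ⇒ 0x90c0 ⇒ little c0 90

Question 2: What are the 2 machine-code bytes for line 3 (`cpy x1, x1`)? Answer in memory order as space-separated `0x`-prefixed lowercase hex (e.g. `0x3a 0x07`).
line 3 (cpy): pack op=0x1c:6|rd=1:3|rs=1:3|pad=0:4 = 0x7090; little→ 90 70

0x90 0x70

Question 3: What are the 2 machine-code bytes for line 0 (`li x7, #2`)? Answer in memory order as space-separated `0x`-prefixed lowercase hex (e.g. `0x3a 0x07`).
0x82 0xf7

line 0 (li): pack op=0x3d:6|rd=7:3|imm=2:7 = 0xf782; little→ 82 f7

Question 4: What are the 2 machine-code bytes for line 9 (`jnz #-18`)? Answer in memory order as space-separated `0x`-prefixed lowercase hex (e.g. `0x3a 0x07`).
line 9 (jnz): pack op=0x8:6|imm=-18:10 = 0x23ee; little→ ee 23

0xee 0x23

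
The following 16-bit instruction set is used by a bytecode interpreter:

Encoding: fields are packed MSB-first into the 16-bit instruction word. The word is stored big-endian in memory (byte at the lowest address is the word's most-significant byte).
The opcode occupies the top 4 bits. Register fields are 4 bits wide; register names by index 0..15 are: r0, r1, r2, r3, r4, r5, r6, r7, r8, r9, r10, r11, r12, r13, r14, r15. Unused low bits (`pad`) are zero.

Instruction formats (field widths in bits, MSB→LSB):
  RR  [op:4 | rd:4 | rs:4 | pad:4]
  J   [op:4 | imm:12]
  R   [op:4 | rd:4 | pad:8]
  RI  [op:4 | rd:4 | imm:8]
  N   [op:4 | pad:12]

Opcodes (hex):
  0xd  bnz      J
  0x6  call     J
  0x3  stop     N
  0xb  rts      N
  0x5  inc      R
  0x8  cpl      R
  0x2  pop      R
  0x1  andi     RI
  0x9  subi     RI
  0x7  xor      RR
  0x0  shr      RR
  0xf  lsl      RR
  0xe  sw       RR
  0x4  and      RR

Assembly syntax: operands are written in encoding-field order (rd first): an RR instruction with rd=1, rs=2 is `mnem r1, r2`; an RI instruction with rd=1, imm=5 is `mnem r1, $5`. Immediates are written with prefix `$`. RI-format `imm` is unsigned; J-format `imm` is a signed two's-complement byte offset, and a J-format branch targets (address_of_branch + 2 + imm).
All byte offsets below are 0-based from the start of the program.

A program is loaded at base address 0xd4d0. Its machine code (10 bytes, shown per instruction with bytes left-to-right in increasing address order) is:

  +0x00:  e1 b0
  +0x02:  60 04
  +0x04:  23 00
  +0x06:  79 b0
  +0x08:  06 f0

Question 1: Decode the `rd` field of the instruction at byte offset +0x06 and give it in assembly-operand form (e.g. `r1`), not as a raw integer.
off 0x06: read 79 b0 as big → 0x79b0
  top 4b → 0x7 → xor [RR]
  rd@[11:8]=0x9 ⇒ r9
  rs@[7:4]=0xb ⇒ r11

r9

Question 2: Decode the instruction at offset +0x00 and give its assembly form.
sw r1, r11

off 0x00: read e1 b0 as big → 0xe1b0
  top 4b → 0xe → sw [RR]
  rd@[11:8]=0x1 ⇒ r1
  rs@[7:4]=0xb ⇒ r11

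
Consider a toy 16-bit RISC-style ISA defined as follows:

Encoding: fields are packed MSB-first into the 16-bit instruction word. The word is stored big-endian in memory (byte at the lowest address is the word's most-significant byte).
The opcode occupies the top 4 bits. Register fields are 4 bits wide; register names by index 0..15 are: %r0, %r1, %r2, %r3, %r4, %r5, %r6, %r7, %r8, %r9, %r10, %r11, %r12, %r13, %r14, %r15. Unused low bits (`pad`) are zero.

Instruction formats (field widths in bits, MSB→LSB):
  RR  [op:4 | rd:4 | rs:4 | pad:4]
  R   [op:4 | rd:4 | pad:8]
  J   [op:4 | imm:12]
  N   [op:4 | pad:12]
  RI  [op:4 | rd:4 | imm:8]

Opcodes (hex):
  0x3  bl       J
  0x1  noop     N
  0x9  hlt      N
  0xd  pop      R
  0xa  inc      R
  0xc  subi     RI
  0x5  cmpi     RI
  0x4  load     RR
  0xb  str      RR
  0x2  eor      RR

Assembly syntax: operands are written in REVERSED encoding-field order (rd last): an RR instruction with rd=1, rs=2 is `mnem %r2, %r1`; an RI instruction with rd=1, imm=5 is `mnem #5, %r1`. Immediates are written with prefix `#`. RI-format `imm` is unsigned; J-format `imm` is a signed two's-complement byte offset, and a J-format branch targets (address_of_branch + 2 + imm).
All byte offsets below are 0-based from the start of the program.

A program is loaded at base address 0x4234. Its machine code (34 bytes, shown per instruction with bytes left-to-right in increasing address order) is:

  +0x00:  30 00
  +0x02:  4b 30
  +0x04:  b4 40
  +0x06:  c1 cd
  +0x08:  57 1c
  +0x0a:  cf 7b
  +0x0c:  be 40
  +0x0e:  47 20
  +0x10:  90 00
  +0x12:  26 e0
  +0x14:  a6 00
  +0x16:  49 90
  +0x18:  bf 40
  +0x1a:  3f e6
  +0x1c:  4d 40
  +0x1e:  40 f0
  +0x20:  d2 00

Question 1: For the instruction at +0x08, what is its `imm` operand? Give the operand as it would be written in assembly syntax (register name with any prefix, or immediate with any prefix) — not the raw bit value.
#28

off 0x08: read 57 1c as big → 0x571c
  op=0x571c>>12=0x5 ⇒ cmpi (RI)
  rd: (w>>8)&0xf=0x7 → %r7
  imm: (w>>0)&0xff=0x1c → #28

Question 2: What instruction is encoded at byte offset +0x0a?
[0a] cf 7b → 0xcf7b
  opcode bits[15:12]=0xc: subi/RI
  [11:8] rd=15 = %r15
  [7:0] imm=123 = #123

subi #123, %r15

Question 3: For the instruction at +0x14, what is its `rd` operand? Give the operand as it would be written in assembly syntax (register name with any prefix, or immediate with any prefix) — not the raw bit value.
+0x14: a6 00 ⇒ word 0xa600 (big)
  top 4b → 0xa → inc [R]
  rd@[11:8]=0x6 ⇒ %r6

%r6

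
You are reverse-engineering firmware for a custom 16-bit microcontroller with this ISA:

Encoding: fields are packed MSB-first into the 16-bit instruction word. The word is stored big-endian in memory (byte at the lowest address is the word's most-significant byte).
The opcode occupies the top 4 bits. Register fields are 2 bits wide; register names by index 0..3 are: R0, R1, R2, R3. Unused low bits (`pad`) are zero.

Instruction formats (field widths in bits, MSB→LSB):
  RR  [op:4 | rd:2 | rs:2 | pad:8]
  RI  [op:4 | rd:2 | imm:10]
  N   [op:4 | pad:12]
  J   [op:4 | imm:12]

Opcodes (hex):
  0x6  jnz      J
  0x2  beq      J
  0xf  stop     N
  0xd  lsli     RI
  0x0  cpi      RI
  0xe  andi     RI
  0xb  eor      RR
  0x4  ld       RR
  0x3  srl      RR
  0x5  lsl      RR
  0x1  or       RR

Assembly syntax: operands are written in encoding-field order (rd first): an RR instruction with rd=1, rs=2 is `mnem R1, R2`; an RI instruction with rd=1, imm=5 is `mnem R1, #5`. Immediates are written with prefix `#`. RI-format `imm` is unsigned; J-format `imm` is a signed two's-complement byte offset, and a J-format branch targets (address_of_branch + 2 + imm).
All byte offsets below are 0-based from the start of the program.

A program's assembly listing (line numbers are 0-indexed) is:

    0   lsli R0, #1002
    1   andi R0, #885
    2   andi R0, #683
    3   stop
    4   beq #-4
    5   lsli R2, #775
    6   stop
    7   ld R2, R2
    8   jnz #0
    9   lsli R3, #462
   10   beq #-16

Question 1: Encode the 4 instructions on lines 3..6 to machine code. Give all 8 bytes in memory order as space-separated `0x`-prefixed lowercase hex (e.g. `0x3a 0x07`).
line 3 (stop): pack op=0xf:4|pad=0:12 = 0xf000; big→ f0 00
line 4 (beq): pack op=0x2:4|imm=-4:12 = 0x2ffc; big→ 2f fc
line 5 (lsli): pack op=0xd:4|rd=2:2|imm=775:10 = 0xdb07; big→ db 07
line 6 (stop): pack op=0xf:4|pad=0:12 = 0xf000; big→ f0 00

0xf0 0x00 0x2f 0xfc 0xdb 0x07 0xf0 0x00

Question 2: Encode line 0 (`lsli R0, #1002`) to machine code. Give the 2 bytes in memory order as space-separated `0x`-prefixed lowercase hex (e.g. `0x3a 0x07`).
0. lsli fields op=0xd:4|rd=0:2|imm=1002:10 → word d3eah → d3 ea

0xd3 0xea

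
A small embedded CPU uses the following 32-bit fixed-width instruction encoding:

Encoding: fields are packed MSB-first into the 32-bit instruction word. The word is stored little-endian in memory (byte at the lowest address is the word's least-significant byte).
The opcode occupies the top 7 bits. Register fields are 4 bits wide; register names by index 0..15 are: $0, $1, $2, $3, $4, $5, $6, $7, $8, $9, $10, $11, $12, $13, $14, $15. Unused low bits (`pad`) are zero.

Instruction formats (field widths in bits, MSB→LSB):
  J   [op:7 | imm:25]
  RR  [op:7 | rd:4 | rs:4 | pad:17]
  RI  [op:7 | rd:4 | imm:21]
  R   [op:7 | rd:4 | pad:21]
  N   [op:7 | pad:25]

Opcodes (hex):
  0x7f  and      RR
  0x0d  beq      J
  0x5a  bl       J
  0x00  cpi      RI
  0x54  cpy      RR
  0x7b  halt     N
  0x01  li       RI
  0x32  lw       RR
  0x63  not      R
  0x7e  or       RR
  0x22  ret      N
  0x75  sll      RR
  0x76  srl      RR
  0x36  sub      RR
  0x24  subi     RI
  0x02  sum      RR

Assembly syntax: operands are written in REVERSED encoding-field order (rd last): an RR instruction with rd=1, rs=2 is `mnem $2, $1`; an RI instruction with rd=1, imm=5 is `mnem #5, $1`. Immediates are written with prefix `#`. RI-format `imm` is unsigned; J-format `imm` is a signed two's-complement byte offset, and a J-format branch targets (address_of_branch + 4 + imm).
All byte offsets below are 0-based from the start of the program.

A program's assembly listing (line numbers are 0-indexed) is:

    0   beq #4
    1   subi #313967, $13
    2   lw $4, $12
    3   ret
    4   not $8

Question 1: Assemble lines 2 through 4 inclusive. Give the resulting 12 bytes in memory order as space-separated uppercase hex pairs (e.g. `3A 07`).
line 2 (lw): pack op=0x32:7|rd=12:4|rs=4:4|pad=0:17 = 0x65880000; little→ 00 00 88 65
line 3 (ret): pack op=0x22:7|pad=0:25 = 0x44000000; little→ 00 00 00 44
line 4 (not): pack op=0x63:7|rd=8:4|pad=0:21 = 0xc7000000; little→ 00 00 00 c7

00 00 88 65 00 00 00 44 00 00 00 C7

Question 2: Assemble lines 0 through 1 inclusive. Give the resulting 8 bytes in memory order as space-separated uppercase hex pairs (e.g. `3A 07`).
04 00 00 1A 6F CA A4 49

0. beq fields op=0xd:7|imm=4:25 → word 1a000004h → 04 00 00 1a
1. subi fields op=0x24:7|rd=13:4|imm=313967:21 → word 49a4ca6fh → 6f ca a4 49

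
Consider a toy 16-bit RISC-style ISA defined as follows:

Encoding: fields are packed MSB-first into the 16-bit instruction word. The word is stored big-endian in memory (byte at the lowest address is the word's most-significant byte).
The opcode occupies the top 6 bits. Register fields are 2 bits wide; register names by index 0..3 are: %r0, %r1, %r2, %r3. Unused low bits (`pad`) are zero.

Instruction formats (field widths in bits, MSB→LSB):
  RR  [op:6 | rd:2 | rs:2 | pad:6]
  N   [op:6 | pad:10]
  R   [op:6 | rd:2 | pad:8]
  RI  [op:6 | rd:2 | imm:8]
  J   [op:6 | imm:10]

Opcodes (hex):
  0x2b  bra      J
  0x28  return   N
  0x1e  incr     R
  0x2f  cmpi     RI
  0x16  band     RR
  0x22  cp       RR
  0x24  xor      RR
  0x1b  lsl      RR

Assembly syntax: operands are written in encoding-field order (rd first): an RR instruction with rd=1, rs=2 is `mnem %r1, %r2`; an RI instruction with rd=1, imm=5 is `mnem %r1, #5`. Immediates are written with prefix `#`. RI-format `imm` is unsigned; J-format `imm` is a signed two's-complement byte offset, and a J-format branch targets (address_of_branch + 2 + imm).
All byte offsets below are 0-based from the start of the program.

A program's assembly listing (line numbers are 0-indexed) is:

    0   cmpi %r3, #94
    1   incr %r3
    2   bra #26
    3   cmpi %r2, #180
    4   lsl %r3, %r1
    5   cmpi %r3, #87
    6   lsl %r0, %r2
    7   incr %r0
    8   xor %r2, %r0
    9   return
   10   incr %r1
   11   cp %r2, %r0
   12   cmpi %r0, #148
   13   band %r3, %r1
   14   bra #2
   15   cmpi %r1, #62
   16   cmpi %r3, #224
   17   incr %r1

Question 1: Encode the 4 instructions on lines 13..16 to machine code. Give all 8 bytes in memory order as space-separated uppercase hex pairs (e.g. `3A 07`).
5B 40 AC 02 BD 3E BF E0

line 13 (band): pack op=0x16:6|rd=3:2|rs=1:2|pad=0:6 = 0x5b40; big→ 5b 40
line 14 (bra): pack op=0x2b:6|imm=2:10 = 0xac02; big→ ac 02
line 15 (cmpi): pack op=0x2f:6|rd=1:2|imm=62:8 = 0xbd3e; big→ bd 3e
line 16 (cmpi): pack op=0x2f:6|rd=3:2|imm=224:8 = 0xbfe0; big→ bf e0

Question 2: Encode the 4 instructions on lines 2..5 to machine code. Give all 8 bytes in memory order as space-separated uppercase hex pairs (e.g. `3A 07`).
AC 1A BE B4 6F 40 BF 57

2. bra fields op=0x2b:6|imm=26:10 → word ac1ah → ac 1a
3. cmpi fields op=0x2f:6|rd=2:2|imm=180:8 → word beb4h → be b4
4. lsl fields op=0x1b:6|rd=3:2|rs=1:2|pad=0:6 → word 6f40h → 6f 40
5. cmpi fields op=0x2f:6|rd=3:2|imm=87:8 → word bf57h → bf 57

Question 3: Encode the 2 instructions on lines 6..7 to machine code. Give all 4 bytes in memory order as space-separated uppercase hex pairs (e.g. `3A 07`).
6C 80 78 00

6. lsl fields op=0x1b:6|rd=0:2|rs=2:2|pad=0:6 → word 6c80h → 6c 80
7. incr fields op=0x1e:6|rd=0:2|pad=0:8 → word 7800h → 78 00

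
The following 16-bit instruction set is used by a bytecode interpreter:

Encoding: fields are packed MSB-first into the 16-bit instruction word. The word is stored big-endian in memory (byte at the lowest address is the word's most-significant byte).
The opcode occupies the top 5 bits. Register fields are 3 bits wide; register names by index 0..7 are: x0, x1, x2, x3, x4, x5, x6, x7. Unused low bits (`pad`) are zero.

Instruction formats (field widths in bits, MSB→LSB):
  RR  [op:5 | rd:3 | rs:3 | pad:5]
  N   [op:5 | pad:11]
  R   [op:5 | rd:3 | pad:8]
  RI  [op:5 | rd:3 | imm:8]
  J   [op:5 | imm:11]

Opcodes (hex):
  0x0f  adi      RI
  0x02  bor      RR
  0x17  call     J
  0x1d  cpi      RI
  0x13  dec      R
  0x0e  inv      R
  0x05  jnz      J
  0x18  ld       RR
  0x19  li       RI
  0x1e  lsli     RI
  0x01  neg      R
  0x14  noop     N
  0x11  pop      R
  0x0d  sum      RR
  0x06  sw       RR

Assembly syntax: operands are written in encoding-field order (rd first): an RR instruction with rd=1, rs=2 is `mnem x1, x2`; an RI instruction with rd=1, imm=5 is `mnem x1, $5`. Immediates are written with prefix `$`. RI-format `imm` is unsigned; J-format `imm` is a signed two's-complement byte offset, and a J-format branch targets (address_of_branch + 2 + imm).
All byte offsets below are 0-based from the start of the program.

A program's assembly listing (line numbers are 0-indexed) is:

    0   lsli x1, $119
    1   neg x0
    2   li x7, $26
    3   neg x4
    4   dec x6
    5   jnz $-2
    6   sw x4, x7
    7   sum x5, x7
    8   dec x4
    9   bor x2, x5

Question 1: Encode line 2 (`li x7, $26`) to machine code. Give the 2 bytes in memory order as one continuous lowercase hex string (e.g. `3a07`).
2. li fields op=0x19:5|rd=7:3|imm=26:8 → word cf1ah → cf 1a

cf1a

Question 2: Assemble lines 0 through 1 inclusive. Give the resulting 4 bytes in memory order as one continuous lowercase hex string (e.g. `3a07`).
L0: lsli op=0x1e:5|rd=1:3|imm=119:8 ⇒ 0xf177 ⇒ big f1 77
L1: neg op=0x1:5|rd=0:3|pad=0:8 ⇒ 0x0800 ⇒ big 08 00

f1770800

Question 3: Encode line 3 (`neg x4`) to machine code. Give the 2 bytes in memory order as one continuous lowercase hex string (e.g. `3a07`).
0c00

line 3 (neg): pack op=0x1:5|rd=4:3|pad=0:8 = 0x0c00; big→ 0c 00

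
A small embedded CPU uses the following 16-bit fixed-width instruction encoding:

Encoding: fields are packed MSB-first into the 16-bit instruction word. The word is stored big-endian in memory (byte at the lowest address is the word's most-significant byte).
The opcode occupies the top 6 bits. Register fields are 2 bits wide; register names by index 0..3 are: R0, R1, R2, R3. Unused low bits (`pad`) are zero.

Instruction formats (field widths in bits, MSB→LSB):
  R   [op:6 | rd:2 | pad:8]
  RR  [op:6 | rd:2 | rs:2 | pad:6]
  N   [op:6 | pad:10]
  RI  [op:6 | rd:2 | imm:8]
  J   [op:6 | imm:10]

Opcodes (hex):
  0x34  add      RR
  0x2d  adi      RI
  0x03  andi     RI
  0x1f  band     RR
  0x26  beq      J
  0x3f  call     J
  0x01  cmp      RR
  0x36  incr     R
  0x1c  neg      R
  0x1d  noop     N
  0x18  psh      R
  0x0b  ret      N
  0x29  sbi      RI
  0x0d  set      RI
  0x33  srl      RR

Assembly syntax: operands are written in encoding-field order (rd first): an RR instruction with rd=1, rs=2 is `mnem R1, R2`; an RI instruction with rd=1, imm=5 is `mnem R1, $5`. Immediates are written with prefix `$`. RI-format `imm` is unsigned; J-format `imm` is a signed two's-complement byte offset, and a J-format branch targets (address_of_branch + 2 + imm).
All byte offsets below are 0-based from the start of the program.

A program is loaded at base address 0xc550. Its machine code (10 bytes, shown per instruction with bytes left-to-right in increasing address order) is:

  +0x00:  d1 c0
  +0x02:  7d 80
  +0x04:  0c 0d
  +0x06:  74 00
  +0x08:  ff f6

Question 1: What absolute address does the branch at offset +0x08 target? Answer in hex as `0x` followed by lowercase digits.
0xc550

off 0x08: read ff f6 as big → 0xfff6
  op=0xfff6>>10=0x3f ⇒ call (J)
  imm: (w>>0)&0x3ff=0x3f6 (s10→-10) → $-10
  target = base 0xc550 + off 0x08 + 2 + imm -10 = 0xc550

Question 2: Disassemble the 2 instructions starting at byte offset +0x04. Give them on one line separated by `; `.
off 0x04: read 0c 0d as big → 0x0c0d
  opcode bits[15:10]=0x3: andi/RI
  rd@[9:8]=0x0 ⇒ R0
  imm@[7:0]=0xd ⇒ $13
off 0x06: read 74 00 as big → 0x7400
  opcode bits[15:10]=0x1d: noop/N

andi R0, $13; noop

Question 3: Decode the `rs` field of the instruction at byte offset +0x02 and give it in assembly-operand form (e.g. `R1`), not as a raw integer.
off 0x02: read 7d 80 as big → 0x7d80
  op=0x7d80>>10=0x1f ⇒ band (RR)
  [9:8] rd=1 = R1
  [7:6] rs=2 = R2

R2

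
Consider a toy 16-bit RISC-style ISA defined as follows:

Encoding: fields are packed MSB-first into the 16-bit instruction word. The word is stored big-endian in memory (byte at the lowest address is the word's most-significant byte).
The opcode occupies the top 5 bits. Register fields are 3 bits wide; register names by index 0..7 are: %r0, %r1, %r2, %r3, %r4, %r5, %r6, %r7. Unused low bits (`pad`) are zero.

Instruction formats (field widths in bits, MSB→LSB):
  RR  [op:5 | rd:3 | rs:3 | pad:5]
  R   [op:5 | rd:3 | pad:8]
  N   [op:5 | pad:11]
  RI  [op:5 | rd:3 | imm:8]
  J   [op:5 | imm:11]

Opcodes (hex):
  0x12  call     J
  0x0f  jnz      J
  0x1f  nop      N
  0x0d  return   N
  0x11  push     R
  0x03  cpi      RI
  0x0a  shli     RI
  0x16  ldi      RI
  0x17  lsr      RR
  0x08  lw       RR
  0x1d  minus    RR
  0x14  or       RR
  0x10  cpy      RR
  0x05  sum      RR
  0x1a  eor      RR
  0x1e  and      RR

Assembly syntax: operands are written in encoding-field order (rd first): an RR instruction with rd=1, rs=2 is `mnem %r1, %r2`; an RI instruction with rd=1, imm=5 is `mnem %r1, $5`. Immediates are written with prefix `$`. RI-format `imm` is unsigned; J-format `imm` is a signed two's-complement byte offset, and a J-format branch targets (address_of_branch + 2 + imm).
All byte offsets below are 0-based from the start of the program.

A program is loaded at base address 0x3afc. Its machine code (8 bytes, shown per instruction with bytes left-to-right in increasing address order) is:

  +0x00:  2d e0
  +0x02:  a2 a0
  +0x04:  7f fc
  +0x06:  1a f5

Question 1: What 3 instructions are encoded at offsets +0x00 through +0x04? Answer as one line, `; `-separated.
sum %r5, %r7; or %r2, %r5; jnz $-4

[00] 2d e0 → 0x2de0
  top 5b → 0x5 → sum [RR]
  rd@[10:8]=0x5 ⇒ %r5
  rs@[7:5]=0x7 ⇒ %r7
[02] a2 a0 → 0xa2a0
  top 5b → 0x14 → or [RR]
  rd@[10:8]=0x2 ⇒ %r2
  rs@[7:5]=0x5 ⇒ %r5
[04] 7f fc → 0x7ffc
  top 5b → 0xf → jnz [J]
  imm@[10:0]=0x7fc (s11→-4) ⇒ $-4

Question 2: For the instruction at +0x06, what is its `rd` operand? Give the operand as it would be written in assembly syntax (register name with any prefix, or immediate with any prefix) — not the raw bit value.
off 0x06: read 1a f5 as big → 0x1af5
  op=0x1af5>>11=0x3 ⇒ cpi (RI)
  [10:8] rd=2 = %r2
  [7:0] imm=245 = $245

%r2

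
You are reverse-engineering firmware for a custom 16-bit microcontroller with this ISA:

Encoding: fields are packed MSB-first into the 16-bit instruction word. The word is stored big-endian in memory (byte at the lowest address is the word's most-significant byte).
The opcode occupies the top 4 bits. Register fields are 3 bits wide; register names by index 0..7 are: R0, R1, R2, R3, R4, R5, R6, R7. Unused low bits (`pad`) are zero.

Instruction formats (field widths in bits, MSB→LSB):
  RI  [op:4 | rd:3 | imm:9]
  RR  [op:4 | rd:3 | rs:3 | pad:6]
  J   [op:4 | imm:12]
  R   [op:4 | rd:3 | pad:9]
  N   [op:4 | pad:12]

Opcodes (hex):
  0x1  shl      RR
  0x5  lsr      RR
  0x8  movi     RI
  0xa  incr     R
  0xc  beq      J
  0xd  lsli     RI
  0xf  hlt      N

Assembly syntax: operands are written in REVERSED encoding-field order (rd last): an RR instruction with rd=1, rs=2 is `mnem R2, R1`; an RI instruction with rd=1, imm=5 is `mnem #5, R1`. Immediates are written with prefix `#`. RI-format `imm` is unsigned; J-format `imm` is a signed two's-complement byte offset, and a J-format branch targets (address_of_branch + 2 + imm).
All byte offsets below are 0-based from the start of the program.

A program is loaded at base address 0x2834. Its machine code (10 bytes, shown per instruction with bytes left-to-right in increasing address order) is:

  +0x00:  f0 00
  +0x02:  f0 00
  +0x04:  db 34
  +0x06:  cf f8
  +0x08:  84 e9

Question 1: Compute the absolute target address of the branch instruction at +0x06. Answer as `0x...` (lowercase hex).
@+06  big-endian(cf f8) = 0xcff8
  top 4b → 0xc → beq [J]
  [11:0] imm=4088 (s12→-8) = #-8
  target = base 0x2834 + off 0x06 + 2 + imm -8 = 0x2834

0x2834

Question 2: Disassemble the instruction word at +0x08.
movi #233, R2

+0x08: 84 e9 ⇒ word 0x84e9 (big)
  top 4b → 0x8 → movi [RI]
  rd@[11:9]=0x2 ⇒ R2
  imm@[8:0]=0xe9 ⇒ #233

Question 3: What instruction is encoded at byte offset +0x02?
hlt

off 0x02: read f0 00 as big → 0xf000
  opcode bits[15:12]=0xf: hlt/N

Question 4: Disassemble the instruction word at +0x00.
[00] f0 00 → 0xf000
  opcode bits[15:12]=0xf: hlt/N

hlt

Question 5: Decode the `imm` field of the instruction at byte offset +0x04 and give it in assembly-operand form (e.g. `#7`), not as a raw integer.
#308

off 0x04: read db 34 as big → 0xdb34
  op=0xdb34>>12=0xd ⇒ lsli (RI)
  rd@[11:9]=0x5 ⇒ R5
  imm@[8:0]=0x134 ⇒ #308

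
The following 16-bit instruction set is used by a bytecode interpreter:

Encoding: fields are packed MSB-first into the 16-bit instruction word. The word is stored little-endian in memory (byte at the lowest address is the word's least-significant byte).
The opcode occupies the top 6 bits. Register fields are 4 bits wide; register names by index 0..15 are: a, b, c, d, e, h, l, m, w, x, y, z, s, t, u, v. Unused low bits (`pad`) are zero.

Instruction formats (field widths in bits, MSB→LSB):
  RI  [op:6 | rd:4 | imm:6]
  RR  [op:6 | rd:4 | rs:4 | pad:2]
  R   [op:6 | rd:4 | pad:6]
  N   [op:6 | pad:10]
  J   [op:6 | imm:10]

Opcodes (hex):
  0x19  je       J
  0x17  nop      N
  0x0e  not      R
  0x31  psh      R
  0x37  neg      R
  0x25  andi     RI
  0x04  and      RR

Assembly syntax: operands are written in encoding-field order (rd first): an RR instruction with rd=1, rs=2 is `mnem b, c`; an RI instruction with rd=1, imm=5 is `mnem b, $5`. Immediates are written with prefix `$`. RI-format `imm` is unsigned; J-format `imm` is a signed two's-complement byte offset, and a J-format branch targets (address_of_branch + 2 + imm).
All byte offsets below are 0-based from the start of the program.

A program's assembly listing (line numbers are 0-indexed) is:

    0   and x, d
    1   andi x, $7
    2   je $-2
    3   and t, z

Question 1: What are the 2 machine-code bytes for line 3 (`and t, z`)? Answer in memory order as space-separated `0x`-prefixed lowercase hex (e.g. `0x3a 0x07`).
0x6c 0x13

line 3 (and): pack op=0x4:6|rd=13:4|rs=11:4|pad=0:2 = 0x136c; little→ 6c 13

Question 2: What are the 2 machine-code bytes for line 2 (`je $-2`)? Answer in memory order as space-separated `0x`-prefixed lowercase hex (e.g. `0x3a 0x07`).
2. je fields op=0x19:6|imm=-2:10 → word 67feh → fe 67

0xfe 0x67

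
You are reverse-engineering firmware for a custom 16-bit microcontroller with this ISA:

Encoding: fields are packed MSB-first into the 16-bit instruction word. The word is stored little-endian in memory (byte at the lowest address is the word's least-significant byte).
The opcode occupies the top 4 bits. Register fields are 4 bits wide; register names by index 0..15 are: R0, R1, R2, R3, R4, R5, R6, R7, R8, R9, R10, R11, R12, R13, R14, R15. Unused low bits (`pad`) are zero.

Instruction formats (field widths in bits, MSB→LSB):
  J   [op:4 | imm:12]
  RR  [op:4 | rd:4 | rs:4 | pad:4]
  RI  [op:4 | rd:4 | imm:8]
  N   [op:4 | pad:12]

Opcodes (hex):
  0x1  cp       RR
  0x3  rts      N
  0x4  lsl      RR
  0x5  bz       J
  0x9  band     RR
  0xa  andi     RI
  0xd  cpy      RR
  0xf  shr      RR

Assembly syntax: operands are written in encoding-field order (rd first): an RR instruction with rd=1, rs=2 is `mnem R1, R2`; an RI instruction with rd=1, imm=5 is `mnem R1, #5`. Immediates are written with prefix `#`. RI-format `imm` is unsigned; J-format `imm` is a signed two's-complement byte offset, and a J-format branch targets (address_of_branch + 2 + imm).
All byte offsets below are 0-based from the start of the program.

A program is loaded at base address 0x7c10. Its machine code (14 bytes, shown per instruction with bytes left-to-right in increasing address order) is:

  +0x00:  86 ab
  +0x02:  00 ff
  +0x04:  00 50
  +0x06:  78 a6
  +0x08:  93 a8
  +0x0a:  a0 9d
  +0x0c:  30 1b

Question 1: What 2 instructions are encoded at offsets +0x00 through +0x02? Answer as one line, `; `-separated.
@+00  little-endian(86 ab) = 0xab86
  opcode bits[15:12]=0xa: andi/RI
  [11:8] rd=11 = R11
  [7:0] imm=134 = #134
@+02  little-endian(00 ff) = 0xff00
  opcode bits[15:12]=0xf: shr/RR
  [11:8] rd=15 = R15
  [7:4] rs=0 = R0

andi R11, #134; shr R15, R0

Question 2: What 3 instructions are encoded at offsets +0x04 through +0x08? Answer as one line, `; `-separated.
off 0x04: read 00 50 as little → 0x5000
  opcode bits[15:12]=0x5: bz/J
  imm@[11:0]=0x0 ⇒ #0
off 0x06: read 78 a6 as little → 0xa678
  opcode bits[15:12]=0xa: andi/RI
  rd@[11:8]=0x6 ⇒ R6
  imm@[7:0]=0x78 ⇒ #120
off 0x08: read 93 a8 as little → 0xa893
  opcode bits[15:12]=0xa: andi/RI
  rd@[11:8]=0x8 ⇒ R8
  imm@[7:0]=0x93 ⇒ #147

bz #0; andi R6, #120; andi R8, #147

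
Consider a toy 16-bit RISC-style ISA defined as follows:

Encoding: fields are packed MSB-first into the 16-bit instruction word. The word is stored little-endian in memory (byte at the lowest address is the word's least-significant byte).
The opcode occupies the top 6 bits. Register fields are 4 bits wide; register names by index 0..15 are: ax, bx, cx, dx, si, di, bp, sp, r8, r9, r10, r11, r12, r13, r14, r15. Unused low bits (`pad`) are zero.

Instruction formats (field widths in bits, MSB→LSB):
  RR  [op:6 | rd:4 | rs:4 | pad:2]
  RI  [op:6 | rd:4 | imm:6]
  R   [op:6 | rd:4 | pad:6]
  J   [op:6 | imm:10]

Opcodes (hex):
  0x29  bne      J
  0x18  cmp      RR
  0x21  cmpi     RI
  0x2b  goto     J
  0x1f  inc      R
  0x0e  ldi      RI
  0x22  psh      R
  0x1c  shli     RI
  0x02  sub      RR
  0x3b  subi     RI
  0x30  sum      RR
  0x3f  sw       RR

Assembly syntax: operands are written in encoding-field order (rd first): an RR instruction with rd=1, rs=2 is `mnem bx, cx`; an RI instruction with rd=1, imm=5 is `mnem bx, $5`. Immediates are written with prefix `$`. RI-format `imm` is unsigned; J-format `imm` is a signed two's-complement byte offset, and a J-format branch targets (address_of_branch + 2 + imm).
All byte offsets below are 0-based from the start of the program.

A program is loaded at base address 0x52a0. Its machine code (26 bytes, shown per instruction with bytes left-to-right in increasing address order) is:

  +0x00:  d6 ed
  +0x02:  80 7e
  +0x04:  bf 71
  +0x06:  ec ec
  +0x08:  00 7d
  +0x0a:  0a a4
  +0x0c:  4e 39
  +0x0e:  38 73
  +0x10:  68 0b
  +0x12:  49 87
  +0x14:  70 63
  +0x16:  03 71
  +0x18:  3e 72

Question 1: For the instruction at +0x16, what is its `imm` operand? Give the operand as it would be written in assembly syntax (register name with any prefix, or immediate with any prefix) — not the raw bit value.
$3

@+16  little-endian(03 71) = 0x7103
  op=0x7103>>10=0x1c ⇒ shli (RI)
  rd@[9:6]=0x4 ⇒ si
  imm@[5:0]=0x3 ⇒ $3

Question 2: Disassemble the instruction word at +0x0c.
+0x0c: 4e 39 ⇒ word 0x394e (little)
  op=0x394e>>10=0xe ⇒ ldi (RI)
  rd: (w>>6)&0xf=0x5 → di
  imm: (w>>0)&0x3f=0xe → $14

ldi di, $14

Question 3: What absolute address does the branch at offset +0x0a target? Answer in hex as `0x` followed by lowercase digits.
off 0x0a: read 0a a4 as little → 0xa40a
  op=0xa40a>>10=0x29 ⇒ bne (J)
  imm: (w>>0)&0x3ff=0xa → $10
  target = base 0x52a0 + off 0x0a + 2 + imm 10 = 0x52b6

0x52b6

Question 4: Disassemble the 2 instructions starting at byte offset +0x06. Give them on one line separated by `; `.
[06] ec ec → 0xecec
  top 6b → 0x3b → subi [RI]
  rd@[9:6]=0x3 ⇒ dx
  imm@[5:0]=0x2c ⇒ $44
[08] 00 7d → 0x7d00
  top 6b → 0x1f → inc [R]
  rd@[9:6]=0x4 ⇒ si

subi dx, $44; inc si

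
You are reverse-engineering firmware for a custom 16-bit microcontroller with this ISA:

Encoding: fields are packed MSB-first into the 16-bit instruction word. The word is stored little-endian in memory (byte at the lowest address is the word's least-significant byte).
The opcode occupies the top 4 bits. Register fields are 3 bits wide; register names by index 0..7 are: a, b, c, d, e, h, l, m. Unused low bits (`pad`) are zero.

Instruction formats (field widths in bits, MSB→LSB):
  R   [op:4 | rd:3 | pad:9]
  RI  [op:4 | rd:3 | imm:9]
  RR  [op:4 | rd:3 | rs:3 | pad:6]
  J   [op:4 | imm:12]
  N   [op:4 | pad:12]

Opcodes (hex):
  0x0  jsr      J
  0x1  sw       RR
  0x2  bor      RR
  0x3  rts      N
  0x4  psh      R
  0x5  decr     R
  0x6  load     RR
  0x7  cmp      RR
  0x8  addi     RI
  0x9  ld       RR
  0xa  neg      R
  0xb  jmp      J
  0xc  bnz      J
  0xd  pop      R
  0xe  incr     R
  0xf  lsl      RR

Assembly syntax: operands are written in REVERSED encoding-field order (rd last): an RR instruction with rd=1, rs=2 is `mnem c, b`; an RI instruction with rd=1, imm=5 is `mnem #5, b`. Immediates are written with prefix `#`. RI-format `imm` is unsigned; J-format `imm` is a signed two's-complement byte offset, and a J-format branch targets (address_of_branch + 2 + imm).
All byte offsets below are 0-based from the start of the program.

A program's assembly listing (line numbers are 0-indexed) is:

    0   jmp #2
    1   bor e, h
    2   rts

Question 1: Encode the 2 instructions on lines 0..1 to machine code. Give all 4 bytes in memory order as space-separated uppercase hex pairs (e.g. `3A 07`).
line 0 (jmp): pack op=0xb:4|imm=2:12 = 0xb002; little→ 02 b0
line 1 (bor): pack op=0x2:4|rd=5:3|rs=4:3|pad=0:6 = 0x2b00; little→ 00 2b

02 B0 00 2B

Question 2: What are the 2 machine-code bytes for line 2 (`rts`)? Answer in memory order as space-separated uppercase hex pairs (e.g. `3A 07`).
L2: rts op=0x3:4|pad=0:12 ⇒ 0x3000 ⇒ little 00 30

00 30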